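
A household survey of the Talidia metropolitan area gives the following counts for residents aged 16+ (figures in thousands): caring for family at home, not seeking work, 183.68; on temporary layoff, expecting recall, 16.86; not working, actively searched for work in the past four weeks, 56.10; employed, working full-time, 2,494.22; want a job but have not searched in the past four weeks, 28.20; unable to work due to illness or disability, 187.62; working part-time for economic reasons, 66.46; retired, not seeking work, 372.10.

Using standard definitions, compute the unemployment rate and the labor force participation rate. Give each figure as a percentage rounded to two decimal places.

Unemployment rate ≈ 2.77%; labor force participation rate ≈ 77.34%.

Employed = 2,494.22 + 66.46 = 2,560.68 thousand (anyone who worked, including part-time for economic reasons, counts as employed).
Unemployed = 16.86 + 56.10 = 72.96 thousand (jobless and actively searching, or on temporary layoff).
Labor force = 2,560.68 + 72.96 = 2,633.64 thousand.
Not in labor force = 183.68 + 28.20 + 187.62 + 372.10 = 771.60 thousand (those not working and not actively searching are outside the labor force — including those who want a job but have given up searching).
Civilian working-age population = 2,633.64 + 771.60 = 3,405.24 thousand.
Unemployment rate = 72.96 / 2,633.64 = 2.77%.
Labor force participation rate = 2,633.64 / 3,405.24 = 77.34%.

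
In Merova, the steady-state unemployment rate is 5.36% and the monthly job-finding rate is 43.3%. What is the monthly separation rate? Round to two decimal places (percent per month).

Separation rate ≈ 2.45% per month.

From u* = s/(s+f): s = u·f/(1−u).
s = 0.0536 × 43.3 / (1 − 0.0536) = 2.3209 / 0.9464 ≈ 2.45% per month.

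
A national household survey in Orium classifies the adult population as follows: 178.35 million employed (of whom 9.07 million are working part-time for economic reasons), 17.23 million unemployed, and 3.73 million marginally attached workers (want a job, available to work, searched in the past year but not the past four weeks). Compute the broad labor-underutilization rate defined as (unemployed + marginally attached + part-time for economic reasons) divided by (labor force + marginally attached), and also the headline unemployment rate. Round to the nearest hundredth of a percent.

Broad underutilization rate ≈ 15.07%; headline unemployment rate ≈ 8.81%.

Labor force = 178.35 + 17.23 = 195.58 million.
Numerator = 17.23 + 3.73 + 9.07 = 30.03 million.
Denominator = 195.58 + 3.73 = 199.31 million.
Broad rate = 30.03 / 199.31 = 15.07%.
Headline unemployment rate = 17.23 / 195.58 = 8.81%.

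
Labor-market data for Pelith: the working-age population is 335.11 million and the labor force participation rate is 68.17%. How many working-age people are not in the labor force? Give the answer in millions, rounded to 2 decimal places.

About 106.67 million are not in the labor force.

Share not in the labor force = 1 − 0.6817 = 0.3183.
Not in labor force = 0.3183 × 335.11 ≈ 106.67 million.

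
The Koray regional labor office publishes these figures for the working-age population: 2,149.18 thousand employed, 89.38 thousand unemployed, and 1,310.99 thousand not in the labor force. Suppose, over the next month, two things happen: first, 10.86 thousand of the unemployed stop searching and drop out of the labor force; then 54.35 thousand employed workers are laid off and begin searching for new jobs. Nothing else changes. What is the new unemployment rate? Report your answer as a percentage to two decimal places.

New unemployment rate ≈ 5.96%.

Initially, labor force = 2,149.18 + 89.38 = 2,238.56 thousand, so u = 89.38/2,238.56 = 3.99%.
After the first change, unemployed and labor force both fall by 10.86 → E = 2,149.18, U = 78.52, labor force = 2,227.70 thousand.
After the second change, employed falls and unemployed rises by 54.35; labor force unchanged → E = 2,094.83, U = 132.87, labor force = 2,227.70 thousand.
New unemployment rate = 132.87 / 2,227.70 = 5.96%.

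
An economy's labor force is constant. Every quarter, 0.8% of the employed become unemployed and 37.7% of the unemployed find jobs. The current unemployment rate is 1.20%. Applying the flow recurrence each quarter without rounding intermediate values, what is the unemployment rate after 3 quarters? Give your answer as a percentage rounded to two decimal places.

Unemployment rate after three quarters ≈ 1.87%.

With a fixed labor force, u_{t+1} = u_t + s·(1−u_t) − f·u_t = u_t·(1−s−f) + s.
Here 1−s−f = 0.615 and s = 0.008.
u_1 = 0.012000 × 0.615 + 0.008 = 0.015380.
u_2 = 0.015380 × 0.615 + 0.008 = 0.017459.
u_3 = 0.017459 × 0.615 + 0.008 = 0.018737.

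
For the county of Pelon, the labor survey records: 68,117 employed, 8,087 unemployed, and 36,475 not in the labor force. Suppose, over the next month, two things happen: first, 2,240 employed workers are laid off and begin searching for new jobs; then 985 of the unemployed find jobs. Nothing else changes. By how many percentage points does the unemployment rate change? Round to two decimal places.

The unemployment rate changes by +1.65 percentage points.

Initially, labor force = 68,117 + 8,087 = 76,204, so u = 8,087/76,204 = 10.61%.
After the first change, employed falls and unemployed rises by 2,240; labor force unchanged → E = 65,877, U = 10,327, labor force = 76,204.
After the second change, unemployed falls and employed rises by 985; labor force unchanged → E = 66,862, U = 9,342, labor force = 76,204.
New unemployment rate = 9,342 / 76,204 = 12.26%.
Change = 12.26% − 10.61% = +1.65 percentage points.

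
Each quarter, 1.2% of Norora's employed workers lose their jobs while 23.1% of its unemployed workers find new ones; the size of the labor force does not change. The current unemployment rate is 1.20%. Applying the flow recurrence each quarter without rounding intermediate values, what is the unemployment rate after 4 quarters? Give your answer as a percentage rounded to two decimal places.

With a fixed labor force, u_{t+1} = u_t + s·(1−u_t) − f·u_t = u_t·(1−s−f) + s.
Here 1−s−f = 0.757 and s = 0.012.
u_1 = 0.012000 × 0.757 + 0.012 = 0.021084.
u_2 = 0.021084 × 0.757 + 0.012 = 0.027961.
u_3 = 0.027961 × 0.757 + 0.012 = 0.033166.
u_4 = 0.033166 × 0.757 + 0.012 = 0.037107.

Unemployment rate after four quarters ≈ 3.71%.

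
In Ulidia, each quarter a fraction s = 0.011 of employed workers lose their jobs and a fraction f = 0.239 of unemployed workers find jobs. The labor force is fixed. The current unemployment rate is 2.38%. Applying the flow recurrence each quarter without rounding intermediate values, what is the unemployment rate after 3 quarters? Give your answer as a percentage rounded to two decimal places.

Unemployment rate after three quarters ≈ 3.55%.

With a fixed labor force, u_{t+1} = u_t + s·(1−u_t) − f·u_t = u_t·(1−s−f) + s.
Here 1−s−f = 0.750 and s = 0.011.
u_1 = 0.023800 × 0.750 + 0.011 = 0.028850.
u_2 = 0.028850 × 0.750 + 0.011 = 0.032637.
u_3 = 0.032637 × 0.750 + 0.011 = 0.035478.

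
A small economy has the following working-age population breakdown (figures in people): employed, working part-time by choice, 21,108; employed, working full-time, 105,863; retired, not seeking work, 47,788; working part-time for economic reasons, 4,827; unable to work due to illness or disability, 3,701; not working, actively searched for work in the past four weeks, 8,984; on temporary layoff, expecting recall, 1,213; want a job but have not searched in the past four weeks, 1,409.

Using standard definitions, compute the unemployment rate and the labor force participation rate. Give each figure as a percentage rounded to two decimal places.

Unemployment rate ≈ 7.18%; labor force participation rate ≈ 72.86%.

Employed = 21,108 + 105,863 + 4,827 = 131,798 (anyone who worked, including part-time for economic reasons, counts as employed).
Unemployed = 8,984 + 1,213 = 10,197 (jobless and actively searching, or on temporary layoff).
Labor force = 131,798 + 10,197 = 141,995.
Not in labor force = 47,788 + 3,701 + 1,409 = 52,898 (those not working and not actively searching are outside the labor force — including those who want a job but have given up searching).
Civilian working-age population = 141,995 + 52,898 = 194,893.
Unemployment rate = 10,197 / 141,995 = 7.18%.
Labor force participation rate = 141,995 / 194,893 = 72.86%.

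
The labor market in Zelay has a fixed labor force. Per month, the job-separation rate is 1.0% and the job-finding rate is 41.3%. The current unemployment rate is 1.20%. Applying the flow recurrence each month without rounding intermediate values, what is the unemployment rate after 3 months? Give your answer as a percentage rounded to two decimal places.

With a fixed labor force, u_{t+1} = u_t + s·(1−u_t) − f·u_t = u_t·(1−s−f) + s.
Here 1−s−f = 0.577 and s = 0.010.
u_1 = 0.012000 × 0.577 + 0.010 = 0.016924.
u_2 = 0.016924 × 0.577 + 0.010 = 0.019765.
u_3 = 0.019765 × 0.577 + 0.010 = 0.021404.

Unemployment rate after three months ≈ 2.14%.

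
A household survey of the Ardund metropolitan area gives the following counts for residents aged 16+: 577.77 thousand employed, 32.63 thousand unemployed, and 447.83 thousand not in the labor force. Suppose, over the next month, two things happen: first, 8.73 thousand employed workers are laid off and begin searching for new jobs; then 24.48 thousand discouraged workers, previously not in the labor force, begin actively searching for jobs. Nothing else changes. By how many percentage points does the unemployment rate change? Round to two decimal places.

The unemployment rate changes by +5.02 percentage points.

Initially, labor force = 577.77 + 32.63 = 610.40 thousand, so u = 32.63/610.40 = 5.35%.
After the first change, employed falls and unemployed rises by 8.73; labor force unchanged → E = 569.04, U = 41.36, labor force = 610.40 thousand.
After the second change, unemployed and labor force both rise by 24.48 → E = 569.04, U = 65.84, labor force = 634.88 thousand.
New unemployment rate = 65.84 / 634.88 = 10.37%.
Change = 10.37% − 5.35% = +5.02 percentage points.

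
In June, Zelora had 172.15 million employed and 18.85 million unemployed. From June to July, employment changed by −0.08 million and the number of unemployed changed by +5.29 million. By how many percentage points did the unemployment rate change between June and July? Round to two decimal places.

The unemployment rate changed by +2.43 percentage points.

June: labor force = 172.15 + 18.85 = 191.00; u = 18.85/191.00 = 9.87%.
July: labor force = 172.07 + 24.14 = 196.21; u = 24.14/196.21 = 12.30%.
Change = 12.30% − 9.87% = +2.43 pp.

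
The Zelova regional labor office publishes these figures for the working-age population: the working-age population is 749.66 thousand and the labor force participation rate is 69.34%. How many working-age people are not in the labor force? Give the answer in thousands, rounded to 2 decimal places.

About 229.85 thousand are not in the labor force.

Share not in the labor force = 1 − 0.6934 = 0.3066.
Not in labor force = 0.3066 × 749.66 ≈ 229.85 thousand.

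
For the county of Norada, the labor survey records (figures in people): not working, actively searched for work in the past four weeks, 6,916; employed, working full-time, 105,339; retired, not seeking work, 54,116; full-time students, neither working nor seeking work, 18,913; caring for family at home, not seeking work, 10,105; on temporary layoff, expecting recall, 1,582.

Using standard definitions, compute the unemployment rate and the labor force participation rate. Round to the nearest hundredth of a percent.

Unemployment rate ≈ 7.47%; labor force participation rate ≈ 57.79%.

Employed = 105,339.
Unemployed = 6,916 + 1,582 = 8,498 (jobless and actively searching, or on temporary layoff).
Labor force = 105,339 + 8,498 = 113,837.
Not in labor force = 54,116 + 18,913 + 10,105 = 83,134 (those not working and not actively searching are outside the labor force).
Civilian working-age population = 113,837 + 83,134 = 196,971.
Unemployment rate = 8,498 / 113,837 = 7.47%.
Labor force participation rate = 113,837 / 196,971 = 57.79%.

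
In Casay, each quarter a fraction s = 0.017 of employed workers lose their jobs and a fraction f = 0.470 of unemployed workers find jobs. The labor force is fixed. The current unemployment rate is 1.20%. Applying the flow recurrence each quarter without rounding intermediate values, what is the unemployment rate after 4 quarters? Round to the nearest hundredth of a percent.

Unemployment rate after four quarters ≈ 3.33%.

With a fixed labor force, u_{t+1} = u_t + s·(1−u_t) − f·u_t = u_t·(1−s−f) + s.
Here 1−s−f = 0.513 and s = 0.017.
u_1 = 0.012000 × 0.513 + 0.017 = 0.023156.
u_2 = 0.023156 × 0.513 + 0.017 = 0.028879.
u_3 = 0.028879 × 0.513 + 0.017 = 0.031815.
u_4 = 0.031815 × 0.513 + 0.017 = 0.033321.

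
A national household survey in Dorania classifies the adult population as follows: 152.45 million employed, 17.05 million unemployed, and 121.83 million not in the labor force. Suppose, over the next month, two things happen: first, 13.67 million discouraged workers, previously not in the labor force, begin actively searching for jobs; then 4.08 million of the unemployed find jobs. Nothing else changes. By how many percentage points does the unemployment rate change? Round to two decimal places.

Initially, labor force = 152.45 + 17.05 = 169.50 million, so u = 17.05/169.50 = 10.06%.
After the first change, unemployed and labor force both rise by 13.67 → E = 152.45, U = 30.72, labor force = 183.17 million.
After the second change, unemployed falls and employed rises by 4.08; labor force unchanged → E = 156.53, U = 26.64, labor force = 183.17 million.
New unemployment rate = 26.64 / 183.17 = 14.54%.
Change = 14.54% − 10.06% = +4.48 percentage points.

The unemployment rate changes by +4.48 percentage points.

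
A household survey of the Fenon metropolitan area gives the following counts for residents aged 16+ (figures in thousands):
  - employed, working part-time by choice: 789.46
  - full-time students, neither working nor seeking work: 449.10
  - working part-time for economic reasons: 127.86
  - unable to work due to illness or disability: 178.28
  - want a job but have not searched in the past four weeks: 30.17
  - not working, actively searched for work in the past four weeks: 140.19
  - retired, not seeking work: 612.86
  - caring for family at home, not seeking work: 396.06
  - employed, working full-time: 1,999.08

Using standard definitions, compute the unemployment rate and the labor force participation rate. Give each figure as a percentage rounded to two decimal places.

Unemployment rate ≈ 4.59%; labor force participation rate ≈ 64.72%.

Employed = 789.46 + 127.86 + 1,999.08 = 2,916.40 thousand (anyone who worked, including part-time for economic reasons, counts as employed).
Unemployed = 140.19 thousand.
Labor force = 2,916.40 + 140.19 = 3,056.59 thousand.
Not in labor force = 449.10 + 178.28 + 30.17 + 612.86 + 396.06 = 1,666.47 thousand (those not working and not actively searching are outside the labor force — including those who want a job but have given up searching).
Civilian working-age population = 3,056.59 + 1,666.47 = 4,723.06 thousand.
Unemployment rate = 140.19 / 3,056.59 = 4.59%.
Labor force participation rate = 3,056.59 / 4,723.06 = 64.72%.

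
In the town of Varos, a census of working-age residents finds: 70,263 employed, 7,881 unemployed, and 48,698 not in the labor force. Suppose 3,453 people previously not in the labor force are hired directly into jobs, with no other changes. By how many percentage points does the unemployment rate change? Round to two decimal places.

The unemployment rate changes by −0.43 percentage points.

Initially, labor force = 70,263 + 7,881 = 78,144, so u = 7,881/78,144 = 10.09%.
After the change, employed and labor force both rise by 3,453; unemployed unchanged → E = 73,716, U = 7,881, labor force = 81,597.
New unemployment rate = 7,881 / 81,597 = 9.66%.
Change = 9.66% − 10.09% = −0.43 percentage points.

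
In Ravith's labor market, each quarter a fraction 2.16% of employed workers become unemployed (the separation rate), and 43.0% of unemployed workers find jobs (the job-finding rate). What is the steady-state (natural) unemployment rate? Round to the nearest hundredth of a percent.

Steady-state unemployment rate ≈ 4.78%.

At steady state the flows balance: s·E = f·U, so U/(E+U) = s/(s+f).
u* = 2.16 / (2.16 + 43.0) = 2.16 / 45.16 = 4.78%.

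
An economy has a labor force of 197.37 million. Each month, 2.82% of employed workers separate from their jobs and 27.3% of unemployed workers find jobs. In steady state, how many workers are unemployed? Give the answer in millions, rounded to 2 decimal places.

Steady-state unemployment rate u* = s/(s+f) = 2.82/(2.82+27.3) = 0.093625.
Unemployed = u* × labor force = 0.093625 × 197.37 ≈ 18.48 million.

About 18.48 million are unemployed in steady state.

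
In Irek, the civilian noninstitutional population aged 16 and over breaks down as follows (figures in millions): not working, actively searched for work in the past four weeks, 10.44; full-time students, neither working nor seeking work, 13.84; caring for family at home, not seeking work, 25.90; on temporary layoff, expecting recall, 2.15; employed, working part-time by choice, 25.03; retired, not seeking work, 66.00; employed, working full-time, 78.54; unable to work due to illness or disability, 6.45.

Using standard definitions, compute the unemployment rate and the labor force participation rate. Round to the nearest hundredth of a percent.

Unemployment rate ≈ 10.84%; labor force participation rate ≈ 50.87%.

Employed = 25.03 + 78.54 = 103.57 million.
Unemployed = 10.44 + 2.15 = 12.59 million (jobless and actively searching, or on temporary layoff).
Labor force = 103.57 + 12.59 = 116.16 million.
Not in labor force = 13.84 + 25.90 + 66.00 + 6.45 = 112.19 million (those not working and not actively searching are outside the labor force).
Civilian working-age population = 116.16 + 112.19 = 228.35 million.
Unemployment rate = 12.59 / 116.16 = 10.84%.
Labor force participation rate = 116.16 / 228.35 = 50.87%.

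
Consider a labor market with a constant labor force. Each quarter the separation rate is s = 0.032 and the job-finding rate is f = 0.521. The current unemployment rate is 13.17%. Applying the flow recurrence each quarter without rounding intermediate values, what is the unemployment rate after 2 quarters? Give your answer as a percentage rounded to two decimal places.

With a fixed labor force, u_{t+1} = u_t + s·(1−u_t) − f·u_t = u_t·(1−s−f) + s.
Here 1−s−f = 0.447 and s = 0.032.
u_1 = 0.131700 × 0.447 + 0.032 = 0.090870.
u_2 = 0.090870 × 0.447 + 0.032 = 0.072619.

Unemployment rate after two quarters ≈ 7.26%.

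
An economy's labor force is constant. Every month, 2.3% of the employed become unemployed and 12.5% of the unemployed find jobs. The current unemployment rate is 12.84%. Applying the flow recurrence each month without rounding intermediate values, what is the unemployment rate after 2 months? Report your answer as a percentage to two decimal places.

With a fixed labor force, u_{t+1} = u_t + s·(1−u_t) − f·u_t = u_t·(1−s−f) + s.
Here 1−s−f = 0.852 and s = 0.023.
u_1 = 0.128400 × 0.852 + 0.023 = 0.132397.
u_2 = 0.132397 × 0.852 + 0.023 = 0.135802.

Unemployment rate after two months ≈ 13.58%.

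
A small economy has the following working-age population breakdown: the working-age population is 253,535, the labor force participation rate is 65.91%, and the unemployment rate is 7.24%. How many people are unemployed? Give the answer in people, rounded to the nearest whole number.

About 12,098 are unemployed.

Labor force = 0.6591 × 253,535 = 167,105.
Unemployed = 0.0724 × 167,105 ≈ 12,098.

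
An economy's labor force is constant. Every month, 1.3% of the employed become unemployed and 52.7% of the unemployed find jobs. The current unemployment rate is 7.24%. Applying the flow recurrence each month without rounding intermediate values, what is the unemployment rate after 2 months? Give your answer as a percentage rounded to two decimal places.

Unemployment rate after two months ≈ 3.43%.

With a fixed labor force, u_{t+1} = u_t + s·(1−u_t) − f·u_t = u_t·(1−s−f) + s.
Here 1−s−f = 0.460 and s = 0.013.
u_1 = 0.072400 × 0.460 + 0.013 = 0.046304.
u_2 = 0.046304 × 0.460 + 0.013 = 0.034300.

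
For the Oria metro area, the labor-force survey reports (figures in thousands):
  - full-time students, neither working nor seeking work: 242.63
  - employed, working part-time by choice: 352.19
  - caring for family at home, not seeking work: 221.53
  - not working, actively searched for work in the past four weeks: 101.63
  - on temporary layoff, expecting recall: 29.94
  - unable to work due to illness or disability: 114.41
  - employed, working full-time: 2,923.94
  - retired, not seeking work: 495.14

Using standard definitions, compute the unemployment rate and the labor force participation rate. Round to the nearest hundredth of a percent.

Unemployment rate ≈ 3.86%; labor force participation rate ≈ 76.04%.

Employed = 352.19 + 2,923.94 = 3,276.13 thousand.
Unemployed = 101.63 + 29.94 = 131.57 thousand (jobless and actively searching, or on temporary layoff).
Labor force = 3,276.13 + 131.57 = 3,407.70 thousand.
Not in labor force = 242.63 + 221.53 + 114.41 + 495.14 = 1,073.71 thousand (those not working and not actively searching are outside the labor force).
Civilian working-age population = 3,407.70 + 1,073.71 = 4,481.41 thousand.
Unemployment rate = 131.57 / 3,407.70 = 3.86%.
Labor force participation rate = 3,407.70 / 4,481.41 = 76.04%.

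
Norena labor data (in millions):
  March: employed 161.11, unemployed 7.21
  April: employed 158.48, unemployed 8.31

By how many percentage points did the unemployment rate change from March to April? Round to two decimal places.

March: labor force = 161.11 + 7.21 = 168.32; u = 7.21/168.32 = 4.28%.
April: labor force = 158.48 + 8.31 = 166.79; u = 8.31/166.79 = 4.98%.
Change = 4.98% − 4.28% = +0.70 pp.

The unemployment rate changed by +0.70 percentage points.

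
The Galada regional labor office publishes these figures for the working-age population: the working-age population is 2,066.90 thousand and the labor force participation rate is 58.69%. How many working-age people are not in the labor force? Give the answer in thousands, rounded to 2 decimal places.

About 853.84 thousand are not in the labor force.

Share not in the labor force = 1 − 0.5869 = 0.4131.
Not in labor force = 0.4131 × 2,066.90 ≈ 853.84 thousand.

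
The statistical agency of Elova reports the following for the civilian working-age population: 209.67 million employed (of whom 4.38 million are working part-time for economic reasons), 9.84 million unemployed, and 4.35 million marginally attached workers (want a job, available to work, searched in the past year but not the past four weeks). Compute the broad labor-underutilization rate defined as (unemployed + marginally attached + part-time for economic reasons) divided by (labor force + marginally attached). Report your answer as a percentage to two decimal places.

Labor force = 209.67 + 9.84 = 219.51 million.
Numerator = 9.84 + 4.35 + 4.38 = 18.57 million.
Denominator = 219.51 + 4.35 = 223.86 million.
Broad rate = 18.57 / 223.86 = 8.30%.

Broad underutilization rate ≈ 8.30%.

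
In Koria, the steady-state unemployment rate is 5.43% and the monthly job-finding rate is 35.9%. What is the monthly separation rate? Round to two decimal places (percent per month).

From u* = s/(s+f): s = u·f/(1−u).
s = 0.0543 × 35.9 / (1 − 0.0543) = 1.9494 / 0.9457 ≈ 2.06% per month.

Separation rate ≈ 2.06% per month.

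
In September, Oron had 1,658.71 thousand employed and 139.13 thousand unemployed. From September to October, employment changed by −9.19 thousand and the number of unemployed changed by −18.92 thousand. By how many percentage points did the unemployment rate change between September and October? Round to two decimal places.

The unemployment rate changed by −0.95 percentage points.

September: labor force = 1,658.71 + 139.13 = 1,797.84; u = 139.13/1,797.84 = 7.74%.
October: labor force = 1,649.52 + 120.21 = 1,769.73; u = 120.21/1,769.73 = 6.79%.
Change = 6.79% − 7.74% = −0.95 pp.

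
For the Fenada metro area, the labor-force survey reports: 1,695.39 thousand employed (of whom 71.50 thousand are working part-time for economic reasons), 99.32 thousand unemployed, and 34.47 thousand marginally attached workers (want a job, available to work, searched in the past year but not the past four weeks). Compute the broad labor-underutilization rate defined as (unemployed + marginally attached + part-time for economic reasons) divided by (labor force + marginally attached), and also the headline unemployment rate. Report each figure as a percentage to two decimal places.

Broad underutilization rate ≈ 11.22%; headline unemployment rate ≈ 5.53%.

Labor force = 1,695.39 + 99.32 = 1,794.71 thousand.
Numerator = 99.32 + 34.47 + 71.50 = 205.29 thousand.
Denominator = 1,794.71 + 34.47 = 1,829.18 thousand.
Broad rate = 205.29 / 1,829.18 = 11.22%.
Headline unemployment rate = 99.32 / 1,794.71 = 5.53%.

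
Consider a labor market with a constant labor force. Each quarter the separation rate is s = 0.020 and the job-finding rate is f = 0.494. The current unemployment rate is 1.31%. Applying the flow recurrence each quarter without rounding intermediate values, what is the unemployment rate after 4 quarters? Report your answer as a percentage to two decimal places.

Unemployment rate after four quarters ≈ 3.75%.

With a fixed labor force, u_{t+1} = u_t + s·(1−u_t) − f·u_t = u_t·(1−s−f) + s.
Here 1−s−f = 0.486 and s = 0.020.
u_1 = 0.013100 × 0.486 + 0.020 = 0.026367.
u_2 = 0.026367 × 0.486 + 0.020 = 0.032814.
u_3 = 0.032814 × 0.486 + 0.020 = 0.035948.
u_4 = 0.035948 × 0.486 + 0.020 = 0.037471.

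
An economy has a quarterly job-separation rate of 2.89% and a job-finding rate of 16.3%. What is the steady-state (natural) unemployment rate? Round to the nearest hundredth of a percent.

Steady-state unemployment rate ≈ 15.06%.

At steady state the flows balance: s·E = f·U, so U/(E+U) = s/(s+f).
u* = 2.89 / (2.89 + 16.3) = 2.89 / 19.19 = 15.06%.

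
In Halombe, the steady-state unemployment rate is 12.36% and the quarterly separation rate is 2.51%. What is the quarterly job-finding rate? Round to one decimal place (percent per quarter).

Job-finding rate ≈ 17.8% per quarter.

From u* = s/(s+f): f = s·(1−u)/u.
f = 2.51 × (1 − 0.1236) / 0.1236 = 2.1998 / 0.1236 ≈ 17.8% per quarter.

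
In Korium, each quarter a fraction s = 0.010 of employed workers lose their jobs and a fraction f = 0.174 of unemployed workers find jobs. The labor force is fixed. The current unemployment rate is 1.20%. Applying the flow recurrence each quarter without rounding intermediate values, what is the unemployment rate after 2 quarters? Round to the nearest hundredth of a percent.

With a fixed labor force, u_{t+1} = u_t + s·(1−u_t) − f·u_t = u_t·(1−s−f) + s.
Here 1−s−f = 0.816 and s = 0.010.
u_1 = 0.012000 × 0.816 + 0.010 = 0.019792.
u_2 = 0.019792 × 0.816 + 0.010 = 0.026150.

Unemployment rate after two quarters ≈ 2.62%.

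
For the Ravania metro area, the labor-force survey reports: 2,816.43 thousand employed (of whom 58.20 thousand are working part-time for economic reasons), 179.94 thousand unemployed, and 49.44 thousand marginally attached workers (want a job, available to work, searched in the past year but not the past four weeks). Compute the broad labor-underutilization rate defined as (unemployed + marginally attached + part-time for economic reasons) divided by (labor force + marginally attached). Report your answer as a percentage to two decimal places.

Broad underutilization rate ≈ 9.44%.

Labor force = 2,816.43 + 179.94 = 2,996.37 thousand.
Numerator = 179.94 + 49.44 + 58.20 = 287.58 thousand.
Denominator = 2,996.37 + 49.44 = 3,045.81 thousand.
Broad rate = 287.58 / 3,045.81 = 9.44%.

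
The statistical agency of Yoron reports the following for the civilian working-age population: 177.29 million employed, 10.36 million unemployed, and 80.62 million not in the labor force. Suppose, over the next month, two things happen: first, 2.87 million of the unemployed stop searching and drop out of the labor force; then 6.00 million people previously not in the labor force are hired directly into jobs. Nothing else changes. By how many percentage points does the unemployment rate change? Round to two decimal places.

The unemployment rate changes by −1.59 percentage points.

Initially, labor force = 177.29 + 10.36 = 187.65 million, so u = 10.36/187.65 = 5.52%.
After the first change, unemployed and labor force both fall by 2.87 → E = 177.29, U = 7.49, labor force = 184.78 million.
After the second change, employed and labor force both rise by 6.00; unemployed unchanged → E = 183.29, U = 7.49, labor force = 190.78 million.
New unemployment rate = 7.49 / 190.78 = 3.93%.
Change = 3.93% − 5.52% = −1.59 percentage points.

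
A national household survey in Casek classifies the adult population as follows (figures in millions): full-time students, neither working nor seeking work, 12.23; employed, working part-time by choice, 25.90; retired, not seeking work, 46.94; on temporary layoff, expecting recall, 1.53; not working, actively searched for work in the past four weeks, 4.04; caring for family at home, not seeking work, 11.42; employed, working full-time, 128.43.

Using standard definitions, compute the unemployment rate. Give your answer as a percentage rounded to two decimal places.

Employed = 25.90 + 128.43 = 154.33 million.
Unemployed = 1.53 + 4.04 = 5.57 million (jobless and actively searching, or on temporary layoff).
Labor force = 154.33 + 5.57 = 159.90 million.
Unemployment rate = 5.57 / 159.90 = 3.48%.

Unemployment rate ≈ 3.48%.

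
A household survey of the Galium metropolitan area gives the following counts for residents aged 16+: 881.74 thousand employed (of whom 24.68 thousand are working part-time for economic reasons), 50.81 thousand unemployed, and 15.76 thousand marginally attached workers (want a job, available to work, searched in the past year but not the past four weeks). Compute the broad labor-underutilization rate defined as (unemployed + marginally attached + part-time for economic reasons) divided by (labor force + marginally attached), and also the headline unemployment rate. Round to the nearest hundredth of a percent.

Broad underutilization rate ≈ 9.62%; headline unemployment rate ≈ 5.45%.

Labor force = 881.74 + 50.81 = 932.55 thousand.
Numerator = 50.81 + 15.76 + 24.68 = 91.25 thousand.
Denominator = 932.55 + 15.76 = 948.31 thousand.
Broad rate = 91.25 / 948.31 = 9.62%.
Headline unemployment rate = 50.81 / 932.55 = 5.45%.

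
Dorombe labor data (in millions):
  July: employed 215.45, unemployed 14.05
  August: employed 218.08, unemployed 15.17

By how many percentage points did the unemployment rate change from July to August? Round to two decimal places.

July: labor force = 215.45 + 14.05 = 229.50; u = 14.05/229.50 = 6.12%.
August: labor force = 218.08 + 15.17 = 233.25; u = 15.17/233.25 = 6.50%.
Change = 6.50% − 6.12% = +0.38 pp.

The unemployment rate changed by +0.38 percentage points.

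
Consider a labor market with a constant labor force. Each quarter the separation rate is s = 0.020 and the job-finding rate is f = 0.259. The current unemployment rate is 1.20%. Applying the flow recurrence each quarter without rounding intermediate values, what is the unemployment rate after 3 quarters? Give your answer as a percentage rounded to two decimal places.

Unemployment rate after three quarters ≈ 4.93%.

With a fixed labor force, u_{t+1} = u_t + s·(1−u_t) − f·u_t = u_t·(1−s−f) + s.
Here 1−s−f = 0.721 and s = 0.020.
u_1 = 0.012000 × 0.721 + 0.020 = 0.028652.
u_2 = 0.028652 × 0.721 + 0.020 = 0.040658.
u_3 = 0.040658 × 0.721 + 0.020 = 0.049314.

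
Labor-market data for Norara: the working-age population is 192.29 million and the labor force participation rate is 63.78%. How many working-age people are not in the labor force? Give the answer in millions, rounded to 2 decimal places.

Share not in the labor force = 1 − 0.6378 = 0.3622.
Not in labor force = 0.3622 × 192.29 ≈ 69.65 million.

About 69.65 million are not in the labor force.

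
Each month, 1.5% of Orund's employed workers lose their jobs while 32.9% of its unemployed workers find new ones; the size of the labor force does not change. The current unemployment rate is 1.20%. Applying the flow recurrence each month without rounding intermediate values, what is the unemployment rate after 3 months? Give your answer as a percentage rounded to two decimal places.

Unemployment rate after three months ≈ 3.47%.

With a fixed labor force, u_{t+1} = u_t + s·(1−u_t) − f·u_t = u_t·(1−s−f) + s.
Here 1−s−f = 0.656 and s = 0.015.
u_1 = 0.012000 × 0.656 + 0.015 = 0.022872.
u_2 = 0.022872 × 0.656 + 0.015 = 0.030004.
u_3 = 0.030004 × 0.656 + 0.015 = 0.034683.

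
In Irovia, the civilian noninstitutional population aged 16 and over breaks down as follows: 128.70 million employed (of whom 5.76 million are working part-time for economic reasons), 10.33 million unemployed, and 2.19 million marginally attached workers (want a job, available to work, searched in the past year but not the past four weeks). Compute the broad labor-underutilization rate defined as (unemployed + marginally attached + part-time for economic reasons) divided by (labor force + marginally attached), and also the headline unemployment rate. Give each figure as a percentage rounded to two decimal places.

Broad underutilization rate ≈ 12.94%; headline unemployment rate ≈ 7.43%.

Labor force = 128.70 + 10.33 = 139.03 million.
Numerator = 10.33 + 2.19 + 5.76 = 18.28 million.
Denominator = 139.03 + 2.19 = 141.22 million.
Broad rate = 18.28 / 141.22 = 12.94%.
Headline unemployment rate = 10.33 / 139.03 = 7.43%.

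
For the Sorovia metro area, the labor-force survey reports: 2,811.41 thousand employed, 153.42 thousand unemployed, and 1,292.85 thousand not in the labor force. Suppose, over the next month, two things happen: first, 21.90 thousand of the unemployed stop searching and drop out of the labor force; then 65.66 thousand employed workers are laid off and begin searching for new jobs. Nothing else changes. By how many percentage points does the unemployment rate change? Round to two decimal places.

The unemployment rate changes by +1.53 percentage points.

Initially, labor force = 2,811.41 + 153.42 = 2,964.83 thousand, so u = 153.42/2,964.83 = 5.17%.
After the first change, unemployed and labor force both fall by 21.90 → E = 2,811.41, U = 131.52, labor force = 2,942.93 thousand.
After the second change, employed falls and unemployed rises by 65.66; labor force unchanged → E = 2,745.75, U = 197.18, labor force = 2,942.93 thousand.
New unemployment rate = 197.18 / 2,942.93 = 6.70%.
Change = 6.70% − 5.17% = +1.53 percentage points.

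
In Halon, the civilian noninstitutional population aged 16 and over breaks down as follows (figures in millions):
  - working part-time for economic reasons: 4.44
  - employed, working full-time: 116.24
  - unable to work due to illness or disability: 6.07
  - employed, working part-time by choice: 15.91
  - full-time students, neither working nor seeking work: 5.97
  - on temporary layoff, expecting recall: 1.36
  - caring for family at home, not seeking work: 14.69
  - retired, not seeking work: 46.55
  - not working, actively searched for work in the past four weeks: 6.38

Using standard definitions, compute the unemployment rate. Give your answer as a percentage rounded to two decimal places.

Employed = 4.44 + 116.24 + 15.91 = 136.59 million (anyone who worked, including part-time for economic reasons, counts as employed).
Unemployed = 1.36 + 6.38 = 7.74 million (jobless and actively searching, or on temporary layoff).
Labor force = 136.59 + 7.74 = 144.33 million.
Unemployment rate = 7.74 / 144.33 = 5.36%.

Unemployment rate ≈ 5.36%.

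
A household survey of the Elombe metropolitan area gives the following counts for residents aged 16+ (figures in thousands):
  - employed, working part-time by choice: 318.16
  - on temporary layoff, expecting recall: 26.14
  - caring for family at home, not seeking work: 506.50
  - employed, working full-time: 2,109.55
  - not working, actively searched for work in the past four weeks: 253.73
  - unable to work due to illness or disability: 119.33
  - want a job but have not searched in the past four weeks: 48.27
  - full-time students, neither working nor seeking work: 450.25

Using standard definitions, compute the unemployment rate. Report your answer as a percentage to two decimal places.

Unemployment rate ≈ 10.34%.

Employed = 318.16 + 2,109.55 = 2,427.71 thousand.
Unemployed = 26.14 + 253.73 = 279.87 thousand (jobless and actively searching, or on temporary layoff).
Labor force = 2,427.71 + 279.87 = 2,707.58 thousand.
Unemployment rate = 279.87 / 2,707.58 = 10.34%.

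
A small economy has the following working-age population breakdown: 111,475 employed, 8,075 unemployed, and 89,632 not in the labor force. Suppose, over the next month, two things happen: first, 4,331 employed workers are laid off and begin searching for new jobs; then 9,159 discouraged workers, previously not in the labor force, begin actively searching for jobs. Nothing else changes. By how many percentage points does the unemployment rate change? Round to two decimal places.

The unemployment rate changes by +10.00 percentage points.

Initially, labor force = 111,475 + 8,075 = 119,550, so u = 8,075/119,550 = 6.75%.
After the first change, employed falls and unemployed rises by 4,331; labor force unchanged → E = 107,144, U = 12,406, labor force = 119,550.
After the second change, unemployed and labor force both rise by 9,159 → E = 107,144, U = 21,565, labor force = 128,709.
New unemployment rate = 21,565 / 128,709 = 16.75%.
Change = 16.75% − 6.75% = +10.00 percentage points.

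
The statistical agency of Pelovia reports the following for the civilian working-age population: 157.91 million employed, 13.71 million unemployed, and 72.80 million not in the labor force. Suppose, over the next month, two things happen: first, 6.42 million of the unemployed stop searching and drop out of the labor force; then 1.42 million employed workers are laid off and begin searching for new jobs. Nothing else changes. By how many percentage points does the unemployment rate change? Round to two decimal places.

The unemployment rate changes by −2.72 percentage points.

Initially, labor force = 157.91 + 13.71 = 171.62 million, so u = 13.71/171.62 = 7.99%.
After the first change, unemployed and labor force both fall by 6.42 → E = 157.91, U = 7.29, labor force = 165.20 million.
After the second change, employed falls and unemployed rises by 1.42; labor force unchanged → E = 156.49, U = 8.71, labor force = 165.20 million.
New unemployment rate = 8.71 / 165.20 = 5.27%.
Change = 5.27% − 7.99% = −2.72 percentage points.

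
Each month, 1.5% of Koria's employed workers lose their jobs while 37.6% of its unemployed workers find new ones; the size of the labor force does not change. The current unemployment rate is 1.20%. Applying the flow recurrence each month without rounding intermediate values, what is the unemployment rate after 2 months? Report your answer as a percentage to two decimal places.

With a fixed labor force, u_{t+1} = u_t + s·(1−u_t) − f·u_t = u_t·(1−s−f) + s.
Here 1−s−f = 0.609 and s = 0.015.
u_1 = 0.012000 × 0.609 + 0.015 = 0.022308.
u_2 = 0.022308 × 0.609 + 0.015 = 0.028586.

Unemployment rate after two months ≈ 2.86%.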